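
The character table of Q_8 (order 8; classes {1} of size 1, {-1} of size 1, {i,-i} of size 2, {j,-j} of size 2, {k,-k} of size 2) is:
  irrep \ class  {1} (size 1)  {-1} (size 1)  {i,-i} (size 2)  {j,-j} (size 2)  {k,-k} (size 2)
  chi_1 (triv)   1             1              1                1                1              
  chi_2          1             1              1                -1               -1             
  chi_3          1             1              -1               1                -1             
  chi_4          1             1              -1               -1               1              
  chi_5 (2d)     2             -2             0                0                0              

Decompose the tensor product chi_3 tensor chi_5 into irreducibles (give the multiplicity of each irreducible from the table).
chi_3 tensor chi_5 = chi_5 (all other irreducibles have multiplicity 0).

Details: The character of a tensor product is the pointwise product (chi_3 * chi_5)(C) = chi_3(C) * chi_5(C):
  {1}: (1)*(2), {-1}: (1)*(-2), {i,-i}: (-1)*(0), {j,-j}: (1)*(0), {k,-k}: (-1)*(0)
so (chi_3 * chi_5) takes values
  {1} -> 2, {-1} -> -2, {i,-i} -> 0, {j,-j} -> 0, {k,-k} -> 0.
Now take the inner product of this character with each irreducible chi from the table, <chi_3*chi_5, chi> = (1/8) sum_C |C| (chi_3*chi_5)(C) conj(chi(C)):
  <chi_3*chi_5, chi_1> = (1/8)[1*(2)*conj(1) + 1*(-2)*conj(1) + 2*(0)*conj(1) + 2*(0)*conj(1) + 2*(0)*conj(1)]
      = (1/8)[(2) + (-2) + (0) + (0) + (0)] = 0/8 = 0
  <chi_3*chi_5, chi_2> = (1/8)[1*(2)*conj(1) + 1*(-2)*conj(1) + 2*(0)*conj(1) + 2*(0)*conj(-1) + 2*(0)*conj(-1)]
      = (1/8)[(2) + (-2) + (0) + (0) + (0)] = 0/8 = 0
  <chi_3*chi_5, chi_3> = (1/8)[1*(2)*conj(1) + 1*(-2)*conj(1) + 2*(0)*conj(-1) + 2*(0)*conj(1) + 2*(0)*conj(-1)]
      = (1/8)[(2) + (-2) + (0) + (0) + (0)] = 0/8 = 0
  <chi_3*chi_5, chi_4> = (1/8)[1*(2)*conj(1) + 1*(-2)*conj(1) + 2*(0)*conj(-1) + 2*(0)*conj(-1) + 2*(0)*conj(1)]
      = (1/8)[(2) + (-2) + (0) + (0) + (0)] = 0/8 = 0
  <chi_3*chi_5, chi_5> = (1/8)[1*(2)*conj(2) + 1*(-2)*conj(-2) + 2*(0)*conj(0) + 2*(0)*conj(0) + 2*(0)*conj(0)]
      = (1/8)[(4) + (4) + (0) + (0) + (0)] = 8/8 = 1
Hence the multiplicities are chi_5: 1. Dimension check: dim(chi_3)*dim(chi_5) = 1*2 = 2 and sum (mult * dim) = 1*2 = 2.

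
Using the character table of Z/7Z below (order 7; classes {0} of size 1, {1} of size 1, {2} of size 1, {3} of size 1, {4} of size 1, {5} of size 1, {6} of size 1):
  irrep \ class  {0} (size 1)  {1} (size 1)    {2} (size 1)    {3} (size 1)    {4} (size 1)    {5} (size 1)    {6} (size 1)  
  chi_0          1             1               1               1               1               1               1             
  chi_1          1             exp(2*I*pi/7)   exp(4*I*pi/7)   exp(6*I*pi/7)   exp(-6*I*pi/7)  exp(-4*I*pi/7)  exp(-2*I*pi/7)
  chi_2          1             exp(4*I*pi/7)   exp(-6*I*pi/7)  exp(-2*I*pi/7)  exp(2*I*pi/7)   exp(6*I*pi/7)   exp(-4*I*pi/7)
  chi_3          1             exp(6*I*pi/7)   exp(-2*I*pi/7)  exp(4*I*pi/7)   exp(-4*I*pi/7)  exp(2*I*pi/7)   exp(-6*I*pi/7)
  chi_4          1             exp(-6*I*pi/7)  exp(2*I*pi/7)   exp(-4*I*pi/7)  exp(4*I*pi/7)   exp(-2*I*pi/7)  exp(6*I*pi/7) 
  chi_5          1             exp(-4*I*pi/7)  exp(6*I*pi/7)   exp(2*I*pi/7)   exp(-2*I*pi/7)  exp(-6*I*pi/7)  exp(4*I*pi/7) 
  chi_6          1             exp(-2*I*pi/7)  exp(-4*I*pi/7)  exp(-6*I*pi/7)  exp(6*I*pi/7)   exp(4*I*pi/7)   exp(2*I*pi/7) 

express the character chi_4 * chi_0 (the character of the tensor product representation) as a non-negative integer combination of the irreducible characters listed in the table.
chi_4 tensor chi_0 = chi_4 (all other irreducibles have multiplicity 0).

Why: The character of a tensor product is the pointwise product (chi_4 * chi_0)(C) = chi_4(C) * chi_0(C):
  {0}: (1)*(1), {1}: (exp(-6*I*pi/7))*(1), {2}: (exp(2*I*pi/7))*(1), {3}: (exp(-4*I*pi/7))*(1), {4}: (exp(4*I*pi/7))*(1), {5}: (exp(-2*I*pi/7))*(1), {6}: (exp(6*I*pi/7))*(1)
so (chi_4 * chi_0) takes values
  {0} -> 1, {1} -> exp(-6*I*pi/7), {2} -> exp(2*I*pi/7), {3} -> exp(-4*I*pi/7), {4} -> exp(4*I*pi/7), {5} -> exp(-2*I*pi/7), {6} -> exp(6*I*pi/7).
Now take the inner product of this character with each irreducible chi from the table, <chi_4*chi_0, chi> = (1/7) sum_C |C| (chi_4*chi_0)(C) conj(chi(C)):
  <chi_4*chi_0, chi_0> = (1/7)[1*(1)*conj(1) + 1*(exp(-6*I*pi/7))*conj(1) + 1*(exp(2*I*pi/7))*conj(1) + 1*(exp(-4*I*pi/7))*conj(1) + 1*(exp(4*I*pi/7))*conj(1) + 1*(exp(-2*I*pi/7))*conj(1) + 1*(exp(6*I*pi/7))*conj(1)]
      = (1/7)[(1) + (exp(-6*I*pi/7)) + (exp(2*I*pi/7)) + (exp(-4*I*pi/7)) + (exp(4*I*pi/7)) + (exp(-2*I*pi/7)) + (exp(6*I*pi/7))] = 0/7 = 0
  <chi_4*chi_0, chi_1> = (1/7)[1*(1)*conj(1) + 1*(exp(-6*I*pi/7))*conj(exp(2*I*pi/7)) + 1*(exp(2*I*pi/7))*conj(exp(4*I*pi/7)) + 1*(exp(-4*I*pi/7))*conj(exp(6*I*pi/7)) + 1*(exp(4*I*pi/7))*conj(exp(-6*I*pi/7)) + 1*(exp(-2*I*pi/7))*conj(exp(-4*I*pi/7)) + 1*(exp(6*I*pi/7))*conj(exp(-2*I*pi/7))]
      = (1/7)[(1) + (exp(6*I*pi/7)) + (exp(-2*I*pi/7)) + (exp(4*I*pi/7)) + (exp(-4*I*pi/7)) + (exp(2*I*pi/7)) + (exp(-6*I*pi/7))] = 0/7 = 0
  <chi_4*chi_0, chi_2> = (1/7)[1*(1)*conj(1) + 1*(exp(-6*I*pi/7))*conj(exp(4*I*pi/7)) + 1*(exp(2*I*pi/7))*conj(exp(-6*I*pi/7)) + 1*(exp(-4*I*pi/7))*conj(exp(-2*I*pi/7)) + 1*(exp(4*I*pi/7))*conj(exp(2*I*pi/7)) + 1*(exp(-2*I*pi/7))*conj(exp(6*I*pi/7)) + 1*(exp(6*I*pi/7))*conj(exp(-4*I*pi/7))]
      = (1/7)[(1) + (exp(4*I*pi/7)) + (exp(-6*I*pi/7)) + (exp(-2*I*pi/7)) + (exp(2*I*pi/7)) + (exp(6*I*pi/7)) + (exp(-4*I*pi/7))] = 0/7 = 0
  <chi_4*chi_0, chi_3> = (1/7)[1*(1)*conj(1) + 1*(exp(-6*I*pi/7))*conj(exp(6*I*pi/7)) + 1*(exp(2*I*pi/7))*conj(exp(-2*I*pi/7)) + 1*(exp(-4*I*pi/7))*conj(exp(4*I*pi/7)) + 1*(exp(4*I*pi/7))*conj(exp(-4*I*pi/7)) + 1*(exp(-2*I*pi/7))*conj(exp(2*I*pi/7)) + 1*(exp(6*I*pi/7))*conj(exp(-6*I*pi/7))]
      = (1/7)[(1) + (exp(2*I*pi/7)) + (exp(4*I*pi/7)) + (exp(6*I*pi/7)) + (exp(-6*I*pi/7)) + (exp(-4*I*pi/7)) + (exp(-2*I*pi/7))] = 0/7 = 0
  <chi_4*chi_0, chi_4> = (1/7)[1*(1)*conj(1) + 1*(exp(-6*I*pi/7))*conj(exp(-6*I*pi/7)) + 1*(exp(2*I*pi/7))*conj(exp(2*I*pi/7)) + 1*(exp(-4*I*pi/7))*conj(exp(-4*I*pi/7)) + 1*(exp(4*I*pi/7))*conj(exp(4*I*pi/7)) + 1*(exp(-2*I*pi/7))*conj(exp(-2*I*pi/7)) + 1*(exp(6*I*pi/7))*conj(exp(6*I*pi/7))]
      = (1/7)[(1) + (1) + (1) + (1) + (1) + (1) + (1)] = 7/7 = 1
  <chi_4*chi_0, chi_5> = (1/7)[1*(1)*conj(1) + 1*(exp(-6*I*pi/7))*conj(exp(-4*I*pi/7)) + 1*(exp(2*I*pi/7))*conj(exp(6*I*pi/7)) + 1*(exp(-4*I*pi/7))*conj(exp(2*I*pi/7)) + 1*(exp(4*I*pi/7))*conj(exp(-2*I*pi/7)) + 1*(exp(-2*I*pi/7))*conj(exp(-6*I*pi/7)) + 1*(exp(6*I*pi/7))*conj(exp(4*I*pi/7))]
      = (1/7)[(1) + (exp(-2*I*pi/7)) + (exp(-4*I*pi/7)) + (exp(-6*I*pi/7)) + (exp(6*I*pi/7)) + (exp(4*I*pi/7)) + (exp(2*I*pi/7))] = 0/7 = 0
  <chi_4*chi_0, chi_6> = (1/7)[1*(1)*conj(1) + 1*(exp(-6*I*pi/7))*conj(exp(-2*I*pi/7)) + 1*(exp(2*I*pi/7))*conj(exp(-4*I*pi/7)) + 1*(exp(-4*I*pi/7))*conj(exp(-6*I*pi/7)) + 1*(exp(4*I*pi/7))*conj(exp(6*I*pi/7)) + 1*(exp(-2*I*pi/7))*conj(exp(4*I*pi/7)) + 1*(exp(6*I*pi/7))*conj(exp(2*I*pi/7))]
      = (1/7)[(1) + (exp(-4*I*pi/7)) + (exp(6*I*pi/7)) + (exp(2*I*pi/7)) + (exp(-2*I*pi/7)) + (exp(-6*I*pi/7)) + (exp(4*I*pi/7))] = 0/7 = 0
(Exp terms are combined using exp(i*s)*conj(exp(i*t)) = exp(i*(s-t)), and sums of them are collapsed using the identity that for every m > 1 the m distinct m-th roots of unity sum to 0, e.g. 1 + exp(2*I*pi/3) + exp(-2*I*pi/3) = 0.)
Hence the multiplicities are chi_4: 1. Dimension check: dim(chi_4)*dim(chi_0) = 1*1 = 1 and sum (mult * dim) = 1*1 = 1.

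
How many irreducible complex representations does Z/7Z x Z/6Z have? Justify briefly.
42

Working: The number of irreducible complex representations of a finite group equals its number of conjugacy classes. Z/7Z x Z/6Z is abelian of order 42, so every element is its own conjugacy class: 42 classes, so Z/7Z x Z/6Z (order 42) has exactly 42 irreducible complex representations.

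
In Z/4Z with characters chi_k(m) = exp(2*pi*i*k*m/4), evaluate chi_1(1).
chi_1(1) = zeta_4^1 = I

Derivation: chi_1(1) = zeta_4^(1*1) = zeta_4^1. Since zeta_4^4 = 1, this equals zeta_4^1 = exp(2*pi*i*1/4) = I.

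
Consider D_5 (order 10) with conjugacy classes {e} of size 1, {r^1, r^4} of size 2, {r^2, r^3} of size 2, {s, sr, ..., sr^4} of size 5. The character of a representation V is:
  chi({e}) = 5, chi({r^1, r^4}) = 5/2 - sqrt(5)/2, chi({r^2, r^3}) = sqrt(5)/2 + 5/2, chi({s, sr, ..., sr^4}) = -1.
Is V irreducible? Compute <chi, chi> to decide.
Not irreducible (reducible): <chi, chi> = 6 > 1.

Explanation: <chi, chi> = (1/|G|) sum_C |C| * |chi(C)|^2 = (1/10)[1*|5|^2 + 2*|5/2 - sqrt(5)/2|^2 + 2*|sqrt(5)/2 + 5/2|^2 + 5*|-1|^2]
  = (1/10)[(25) + (15 - 5*sqrt(5)) + (5*sqrt(5) + 15) + (5)] = 60/10 = 6.
A character is irreducible iff <chi, chi> = 1, so this representation is reducible.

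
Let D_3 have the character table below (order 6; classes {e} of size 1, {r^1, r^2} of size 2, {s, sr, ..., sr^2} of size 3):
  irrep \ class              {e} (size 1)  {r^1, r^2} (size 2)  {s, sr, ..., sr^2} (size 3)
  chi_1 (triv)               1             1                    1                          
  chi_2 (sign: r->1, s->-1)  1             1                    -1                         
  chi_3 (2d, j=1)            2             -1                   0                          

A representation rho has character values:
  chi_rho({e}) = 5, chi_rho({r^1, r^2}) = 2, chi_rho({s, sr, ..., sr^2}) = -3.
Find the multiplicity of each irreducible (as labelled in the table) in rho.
Multiplicities: chi_1: 0, chi_2: 3, chi_3: 1.

Proof sketch: Use <chi_rho, chi> = (1/|G|) sum_C |C| * chi_rho(C) * conj(chi(C)) with |G| = 6 for each irreducible chi in the table:
  <chi_rho, chi_1> = (1/6)[1*(5)*conj(1) + 2*(2)*conj(1) + 3*(-3)*conj(1)]
      = (1/6)[(5) + (4) + (-9)] = 0/6 = 0
  <chi_rho, chi_2> = (1/6)[1*(5)*conj(1) + 2*(2)*conj(1) + 3*(-3)*conj(-1)]
      = (1/6)[(5) + (4) + (9)] = 18/6 = 3
  <chi_rho, chi_3> = (1/6)[1*(5)*conj(2) + 2*(2)*conj(-1) + 3*(-3)*conj(0)]
      = (1/6)[(10) + (-4) + (0)] = 6/6 = 1
Dimension check: dim(rho) = sum (mult * dim) = 0*1 + 3*1 + 1*2 = 5 = chi_rho(e) = 5.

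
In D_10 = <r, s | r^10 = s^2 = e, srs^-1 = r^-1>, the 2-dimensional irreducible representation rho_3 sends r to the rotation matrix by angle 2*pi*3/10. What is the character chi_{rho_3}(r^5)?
chi_{rho_3}(r^5) = 2*cos(2*pi*3*5/10) = -2

Derivation: rho_3(r^5) is rotation by angle 2*pi*3*5/10, whose trace is 2*cos(2*pi*3*5/10) = -2.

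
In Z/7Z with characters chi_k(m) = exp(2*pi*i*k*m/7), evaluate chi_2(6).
chi_2(6) = zeta_7^12 = exp(-4*I*pi/7)

Working: chi_2(6) = zeta_7^(2*6) = zeta_7^12. Since zeta_7^7 = 1, this equals zeta_7^5 = exp(2*pi*i*5/7) = exp(-4*I*pi/7).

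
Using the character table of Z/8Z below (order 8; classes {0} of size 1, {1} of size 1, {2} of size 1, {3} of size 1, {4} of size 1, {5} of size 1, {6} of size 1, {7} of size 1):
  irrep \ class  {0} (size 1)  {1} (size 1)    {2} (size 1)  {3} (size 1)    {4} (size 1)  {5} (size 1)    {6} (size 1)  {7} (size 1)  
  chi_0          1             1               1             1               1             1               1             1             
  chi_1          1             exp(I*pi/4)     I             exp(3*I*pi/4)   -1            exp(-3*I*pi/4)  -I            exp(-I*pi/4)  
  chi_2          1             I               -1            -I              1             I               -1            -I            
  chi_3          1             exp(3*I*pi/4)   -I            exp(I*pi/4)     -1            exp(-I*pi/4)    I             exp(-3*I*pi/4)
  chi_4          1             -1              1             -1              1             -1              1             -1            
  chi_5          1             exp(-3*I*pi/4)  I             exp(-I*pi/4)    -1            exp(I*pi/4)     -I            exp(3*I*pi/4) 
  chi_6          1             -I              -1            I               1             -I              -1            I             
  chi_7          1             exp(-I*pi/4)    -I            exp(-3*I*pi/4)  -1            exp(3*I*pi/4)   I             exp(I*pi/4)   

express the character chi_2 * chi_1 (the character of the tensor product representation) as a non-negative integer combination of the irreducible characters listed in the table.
chi_2 tensor chi_1 = chi_3 (all other irreducibles have multiplicity 0).

Reasoning: The character of a tensor product is the pointwise product (chi_2 * chi_1)(C) = chi_2(C) * chi_1(C):
  {0}: (1)*(1), {1}: (I)*(exp(I*pi/4)), {2}: (-1)*(I), {3}: (-I)*(exp(3*I*pi/4)), {4}: (1)*(-1), {5}: (I)*(exp(-3*I*pi/4)), {6}: (-1)*(-I), {7}: (-I)*(exp(-I*pi/4))
so (chi_2 * chi_1) takes values
  {0} -> 1, {1} -> exp(3*I*pi/4), {2} -> -I, {3} -> -exp(-3*I*pi/4), {4} -> -1, {5} -> exp(-I*pi/4), {6} -> I, {7} -> -exp(I*pi/4).
Now take the inner product of this character with each irreducible chi from the table, <chi_2*chi_1, chi> = (1/8) sum_C |C| (chi_2*chi_1)(C) conj(chi(C)):
  <chi_2*chi_1, chi_0> = (1/8)[1*(1)*conj(1) + 1*(exp(3*I*pi/4))*conj(1) + 1*(-I)*conj(1) + 1*(-exp(-3*I*pi/4))*conj(1) + 1*(-1)*conj(1) + 1*(exp(-I*pi/4))*conj(1) + 1*(I)*conj(1) + 1*(-exp(I*pi/4))*conj(1)]
      = (1/8)[(1) + (exp(3*I*pi/4)) + (-I) + (-exp(-3*I*pi/4)) + (-1) + (exp(-I*pi/4)) + (I) + (-exp(I*pi/4))] = 0/8 = 0
  <chi_2*chi_1, chi_1> = (1/8)[1*(1)*conj(1) + 1*(exp(3*I*pi/4))*conj(exp(I*pi/4)) + 1*(-I)*conj(I) + 1*(-exp(-3*I*pi/4))*conj(exp(3*I*pi/4)) + 1*(-1)*conj(-1) + 1*(exp(-I*pi/4))*conj(exp(-3*I*pi/4)) + 1*(I)*conj(-I) + 1*(-exp(I*pi/4))*conj(exp(-I*pi/4))]
      = (1/8)[(1) + (I) + (-1) + (-I) + (1) + (I) + (-1) + (-I)] = 0/8 = 0
  <chi_2*chi_1, chi_2> = (1/8)[1*(1)*conj(1) + 1*(exp(3*I*pi/4))*conj(I) + 1*(-I)*conj(-1) + 1*(-exp(-3*I*pi/4))*conj(-I) + 1*(-1)*conj(1) + 1*(exp(-I*pi/4))*conj(I) + 1*(I)*conj(-1) + 1*(-exp(I*pi/4))*conj(-I)]
      = (1/8)[(1) + (-exp(-3*I*pi/4)) + (I) + (-exp(-I*pi/4)) + (-1) + (-exp(I*pi/4)) + (-I) + (-exp(3*I*pi/4))] = 0/8 = 0
  <chi_2*chi_1, chi_3> = (1/8)[1*(1)*conj(1) + 1*(exp(3*I*pi/4))*conj(exp(3*I*pi/4)) + 1*(-I)*conj(-I) + 1*(-exp(-3*I*pi/4))*conj(exp(I*pi/4)) + 1*(-1)*conj(-1) + 1*(exp(-I*pi/4))*conj(exp(-I*pi/4)) + 1*(I)*conj(I) + 1*(-exp(I*pi/4))*conj(exp(-3*I*pi/4))]
      = (1/8)[(1) + (1) + (1) + (1) + (1) + (1) + (1) + (1)] = 8/8 = 1
  <chi_2*chi_1, chi_4> = (1/8)[1*(1)*conj(1) + 1*(exp(3*I*pi/4))*conj(-1) + 1*(-I)*conj(1) + 1*(-exp(-3*I*pi/4))*conj(-1) + 1*(-1)*conj(1) + 1*(exp(-I*pi/4))*conj(-1) + 1*(I)*conj(1) + 1*(-exp(I*pi/4))*conj(-1)]
      = (1/8)[(1) + (-exp(3*I*pi/4)) + (-I) + (exp(-3*I*pi/4)) + (-1) + (-exp(-I*pi/4)) + (I) + (exp(I*pi/4))] = 0/8 = 0
  <chi_2*chi_1, chi_5> = (1/8)[1*(1)*conj(1) + 1*(exp(3*I*pi/4))*conj(exp(-3*I*pi/4)) + 1*(-I)*conj(I) + 1*(-exp(-3*I*pi/4))*conj(exp(-I*pi/4)) + 1*(-1)*conj(-1) + 1*(exp(-I*pi/4))*conj(exp(I*pi/4)) + 1*(I)*conj(-I) + 1*(-exp(I*pi/4))*conj(exp(3*I*pi/4))]
      = (1/8)[(1) + (-I) + (-1) + (I) + (1) + (-I) + (-1) + (I)] = 0/8 = 0
  <chi_2*chi_1, chi_6> = (1/8)[1*(1)*conj(1) + 1*(exp(3*I*pi/4))*conj(-I) + 1*(-I)*conj(-1) + 1*(-exp(-3*I*pi/4))*conj(I) + 1*(-1)*conj(1) + 1*(exp(-I*pi/4))*conj(-I) + 1*(I)*conj(-1) + 1*(-exp(I*pi/4))*conj(I)]
      = (1/8)[(1) + (exp(-3*I*pi/4)) + (I) + (exp(-I*pi/4)) + (-1) + (exp(I*pi/4)) + (-I) + (exp(3*I*pi/4))] = 0/8 = 0
  <chi_2*chi_1, chi_7> = (1/8)[1*(1)*conj(1) + 1*(exp(3*I*pi/4))*conj(exp(-I*pi/4)) + 1*(-I)*conj(-I) + 1*(-exp(-3*I*pi/4))*conj(exp(-3*I*pi/4)) + 1*(-1)*conj(-1) + 1*(exp(-I*pi/4))*conj(exp(3*I*pi/4)) + 1*(I)*conj(I) + 1*(-exp(I*pi/4))*conj(exp(I*pi/4))]
      = (1/8)[(1) + (-1) + (1) + (-1) + (1) + (-1) + (1) + (-1)] = 0/8 = 0
(Exp terms are combined using exp(i*s)*conj(exp(i*t)) = exp(i*(s-t)), and sums of them are collapsed using the identity that for every m > 1 the m distinct m-th roots of unity sum to 0, e.g. 1 + exp(2*I*pi/3) + exp(-2*I*pi/3) = 0.)
Hence the multiplicities are chi_3: 1. Dimension check: dim(chi_2)*dim(chi_1) = 1*1 = 1 and sum (mult * dim) = 1*1 = 1.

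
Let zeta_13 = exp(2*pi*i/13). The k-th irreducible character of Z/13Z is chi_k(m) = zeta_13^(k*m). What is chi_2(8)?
chi_2(8) = zeta_13^16 = exp(6*I*pi/13)

Reasoning: chi_2(8) = zeta_13^(2*8) = zeta_13^16. Since zeta_13^13 = 1, this equals zeta_13^3 = exp(2*pi*i*3/13) = exp(6*I*pi/13).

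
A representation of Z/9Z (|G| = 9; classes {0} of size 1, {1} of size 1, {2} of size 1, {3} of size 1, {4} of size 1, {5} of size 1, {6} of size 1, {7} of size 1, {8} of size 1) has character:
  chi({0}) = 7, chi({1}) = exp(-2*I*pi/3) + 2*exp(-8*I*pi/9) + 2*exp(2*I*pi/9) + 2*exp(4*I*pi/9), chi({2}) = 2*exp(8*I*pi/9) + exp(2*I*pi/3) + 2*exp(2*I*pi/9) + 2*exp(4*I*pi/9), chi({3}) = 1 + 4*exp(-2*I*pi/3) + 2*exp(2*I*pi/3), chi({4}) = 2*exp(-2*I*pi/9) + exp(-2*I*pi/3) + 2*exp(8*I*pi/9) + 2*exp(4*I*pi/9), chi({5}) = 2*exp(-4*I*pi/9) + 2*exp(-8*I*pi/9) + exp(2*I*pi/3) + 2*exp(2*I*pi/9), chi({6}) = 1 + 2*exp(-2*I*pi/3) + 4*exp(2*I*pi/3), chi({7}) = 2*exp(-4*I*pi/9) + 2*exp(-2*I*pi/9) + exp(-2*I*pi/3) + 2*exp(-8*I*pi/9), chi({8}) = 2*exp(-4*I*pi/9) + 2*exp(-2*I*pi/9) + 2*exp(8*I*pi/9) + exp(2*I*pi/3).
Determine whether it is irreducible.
Not irreducible (reducible): <chi, chi> = 13 > 1.

Details: <chi, chi> = (1/|G|) sum_C |C| * |chi(C)|^2 = (1/9)[1*|7|^2 + 1*|exp(-2*I*pi/3) + 2*exp(-8*I*pi/9) + 2*exp(2*I*pi/9) + 2*exp(4*I*pi/9)|^2 + 1*|2*exp(8*I*pi/9) + exp(2*I*pi/3) + 2*exp(2*I*pi/9) + 2*exp(4*I*pi/9)|^2 + 1*|1 + 4*exp(-2*I*pi/3) + 2*exp(2*I*pi/3)|^2 + 1*|2*exp(-2*I*pi/9) + exp(-2*I*pi/3) + 2*exp(8*I*pi/9) + 2*exp(4*I*pi/9)|^2 + 1*|2*exp(-4*I*pi/9) + 2*exp(-8*I*pi/9) + exp(2*I*pi/3) + 2*exp(2*I*pi/9)|^2 + 1*|1 + 2*exp(-2*I*pi/3) + 4*exp(2*I*pi/3)|^2 + 1*|2*exp(-4*I*pi/9) + 2*exp(-2*I*pi/9) + exp(-2*I*pi/3) + 2*exp(-8*I*pi/9)|^2 + 1*|2*exp(-4*I*pi/9) + 2*exp(-2*I*pi/9) + 2*exp(8*I*pi/9) + exp(2*I*pi/3)|^2]
  = (1/9)[(49) + (13 + 6*exp(-2*I*pi/9) + 4*exp(-2*I*pi/3) + 8*exp(-8*I*pi/9) + 8*exp(8*I*pi/9) + 4*exp(2*I*pi/3) + 6*exp(2*I*pi/9)) + (13 + 6*exp(-4*I*pi/9) + 8*exp(-2*I*pi/9) + 4*exp(-2*I*pi/3) + 4*exp(2*I*pi/3) + 8*exp(2*I*pi/9) + 6*exp(4*I*pi/9)) + (7) + (13 + 8*exp(-4*I*pi/9) + 4*exp(-2*I*pi/3) + 6*exp(-8*I*pi/9) + 6*exp(8*I*pi/9) + 4*exp(2*I*pi/3) + 8*exp(4*I*pi/9)) + (13 + 8*exp(-4*I*pi/9) + 4*exp(-2*I*pi/3) + 6*exp(-8*I*pi/9) + 6*exp(8*I*pi/9) + 4*exp(2*I*pi/3) + 8*exp(4*I*pi/9)) + (7) + (13 + 6*exp(-4*I*pi/9) + 8*exp(-2*I*pi/9) + 4*exp(-2*I*pi/3) + 4*exp(2*I*pi/3) + 8*exp(2*I*pi/9) + 6*exp(4*I*pi/9)) + (13 + 6*exp(-2*I*pi/9) + 4*exp(-2*I*pi/3) + 8*exp(-8*I*pi/9) + 8*exp(8*I*pi/9) + 4*exp(2*I*pi/3) + 6*exp(2*I*pi/9))] = 117/9 = 13.
(Exp terms are combined using exp(i*s)*conj(exp(i*t)) = exp(i*(s-t)), and sums of them are collapsed using the identity that for every m > 1 the m distinct m-th roots of unity sum to 0, e.g. 1 + exp(2*I*pi/3) + exp(-2*I*pi/3) = 0.)
A character is irreducible iff <chi, chi> = 1, so this representation is reducible.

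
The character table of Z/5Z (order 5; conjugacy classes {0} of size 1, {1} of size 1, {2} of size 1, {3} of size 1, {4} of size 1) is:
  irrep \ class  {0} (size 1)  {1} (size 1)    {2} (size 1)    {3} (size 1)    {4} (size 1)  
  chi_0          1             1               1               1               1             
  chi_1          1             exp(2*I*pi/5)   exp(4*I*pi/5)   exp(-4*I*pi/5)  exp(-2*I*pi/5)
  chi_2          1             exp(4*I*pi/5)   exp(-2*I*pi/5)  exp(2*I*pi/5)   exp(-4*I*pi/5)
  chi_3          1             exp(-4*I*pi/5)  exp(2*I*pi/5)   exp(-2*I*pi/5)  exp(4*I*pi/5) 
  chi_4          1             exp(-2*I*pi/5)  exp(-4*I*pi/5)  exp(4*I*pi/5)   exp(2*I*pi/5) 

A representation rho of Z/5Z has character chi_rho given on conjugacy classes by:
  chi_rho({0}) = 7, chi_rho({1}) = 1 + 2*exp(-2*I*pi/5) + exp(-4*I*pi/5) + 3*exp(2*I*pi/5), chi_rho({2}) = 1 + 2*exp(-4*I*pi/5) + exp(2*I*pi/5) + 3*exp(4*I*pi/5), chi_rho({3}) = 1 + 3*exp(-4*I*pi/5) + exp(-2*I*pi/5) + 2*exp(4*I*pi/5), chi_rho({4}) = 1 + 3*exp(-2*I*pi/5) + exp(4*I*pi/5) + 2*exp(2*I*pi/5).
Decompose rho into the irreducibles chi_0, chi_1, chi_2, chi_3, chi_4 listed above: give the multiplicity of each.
Multiplicities: chi_0: 1, chi_1: 3, chi_2: 0, chi_3: 1, chi_4: 2.

Details: Use <chi_rho, chi> = (1/|G|) sum_C |C| * chi_rho(C) * conj(chi(C)) with |G| = 5 for each irreducible chi in the table:
  <chi_rho, chi_0> = (1/5)[1*(7)*conj(1) + 1*(1 + 2*exp(-2*I*pi/5) + exp(-4*I*pi/5) + 3*exp(2*I*pi/5))*conj(1) + 1*(1 + 2*exp(-4*I*pi/5) + exp(2*I*pi/5) + 3*exp(4*I*pi/5))*conj(1) + 1*(1 + 3*exp(-4*I*pi/5) + exp(-2*I*pi/5) + 2*exp(4*I*pi/5))*conj(1) + 1*(1 + 3*exp(-2*I*pi/5) + exp(4*I*pi/5) + 2*exp(2*I*pi/5))*conj(1)]
      = (1/5)[(7) + (1 + 2*exp(-2*I*pi/5) + exp(-4*I*pi/5) + 3*exp(2*I*pi/5)) + (1 + 2*exp(-4*I*pi/5) + exp(2*I*pi/5) + 3*exp(4*I*pi/5)) + (1 + 3*exp(-4*I*pi/5) + exp(-2*I*pi/5) + 2*exp(4*I*pi/5)) + (1 + 3*exp(-2*I*pi/5) + exp(4*I*pi/5) + 2*exp(2*I*pi/5))] = 5/5 = 1
  <chi_rho, chi_1> = (1/5)[1*(7)*conj(1) + 1*(1 + 2*exp(-2*I*pi/5) + exp(-4*I*pi/5) + 3*exp(2*I*pi/5))*conj(exp(2*I*pi/5)) + 1*(1 + 2*exp(-4*I*pi/5) + exp(2*I*pi/5) + 3*exp(4*I*pi/5))*conj(exp(4*I*pi/5)) + 1*(1 + 3*exp(-4*I*pi/5) + exp(-2*I*pi/5) + 2*exp(4*I*pi/5))*conj(exp(-4*I*pi/5)) + 1*(1 + 3*exp(-2*I*pi/5) + exp(4*I*pi/5) + 2*exp(2*I*pi/5))*conj(exp(-2*I*pi/5))]
      = (1/5)[(7) + (3 + 2*exp(-4*I*pi/5) + exp(-2*I*pi/5) + exp(4*I*pi/5)) + (3 + exp(-2*I*pi/5) + exp(-4*I*pi/5) + 2*exp(2*I*pi/5)) + (3 + 2*exp(-2*I*pi/5) + exp(4*I*pi/5) + exp(2*I*pi/5)) + (3 + exp(-4*I*pi/5) + exp(2*I*pi/5) + 2*exp(4*I*pi/5))] = 15/5 = 3
  <chi_rho, chi_2> = (1/5)[1*(7)*conj(1) + 1*(1 + 2*exp(-2*I*pi/5) + exp(-4*I*pi/5) + 3*exp(2*I*pi/5))*conj(exp(4*I*pi/5)) + 1*(1 + 2*exp(-4*I*pi/5) + exp(2*I*pi/5) + 3*exp(4*I*pi/5))*conj(exp(-2*I*pi/5)) + 1*(1 + 3*exp(-4*I*pi/5) + exp(-2*I*pi/5) + 2*exp(4*I*pi/5))*conj(exp(2*I*pi/5)) + 1*(1 + 3*exp(-2*I*pi/5) + exp(4*I*pi/5) + 2*exp(2*I*pi/5))*conj(exp(-4*I*pi/5))]
      = (1/5)[(7) + (3*exp(-2*I*pi/5) + exp(-4*I*pi/5) + exp(2*I*pi/5) + 2*exp(4*I*pi/5)) + (2*exp(-2*I*pi/5) + 3*exp(-4*I*pi/5) + exp(4*I*pi/5) + exp(2*I*pi/5)) + (exp(-2*I*pi/5) + exp(-4*I*pi/5) + 3*exp(4*I*pi/5) + 2*exp(2*I*pi/5)) + (2*exp(-4*I*pi/5) + exp(-2*I*pi/5) + exp(4*I*pi/5) + 3*exp(2*I*pi/5))] = 0/5 = 0
  <chi_rho, chi_3> = (1/5)[1*(7)*conj(1) + 1*(1 + 2*exp(-2*I*pi/5) + exp(-4*I*pi/5) + 3*exp(2*I*pi/5))*conj(exp(-4*I*pi/5)) + 1*(1 + 2*exp(-4*I*pi/5) + exp(2*I*pi/5) + 3*exp(4*I*pi/5))*conj(exp(2*I*pi/5)) + 1*(1 + 3*exp(-4*I*pi/5) + exp(-2*I*pi/5) + 2*exp(4*I*pi/5))*conj(exp(-2*I*pi/5)) + 1*(1 + 3*exp(-2*I*pi/5) + exp(4*I*pi/5) + 2*exp(2*I*pi/5))*conj(exp(4*I*pi/5))]
      = (1/5)[(7) + (1 + 3*exp(-4*I*pi/5) + exp(4*I*pi/5) + 2*exp(2*I*pi/5)) + (1 + exp(-2*I*pi/5) + 2*exp(4*I*pi/5) + 3*exp(2*I*pi/5)) + (1 + 3*exp(-2*I*pi/5) + 2*exp(-4*I*pi/5) + exp(2*I*pi/5)) + (1 + 2*exp(-2*I*pi/5) + exp(-4*I*pi/5) + 3*exp(4*I*pi/5))] = 5/5 = 1
  <chi_rho, chi_4> = (1/5)[1*(7)*conj(1) + 1*(1 + 2*exp(-2*I*pi/5) + exp(-4*I*pi/5) + 3*exp(2*I*pi/5))*conj(exp(-2*I*pi/5)) + 1*(1 + 2*exp(-4*I*pi/5) + exp(2*I*pi/5) + 3*exp(4*I*pi/5))*conj(exp(-4*I*pi/5)) + 1*(1 + 3*exp(-4*I*pi/5) + exp(-2*I*pi/5) + 2*exp(4*I*pi/5))*conj(exp(4*I*pi/5)) + 1*(1 + 3*exp(-2*I*pi/5) + exp(4*I*pi/5) + 2*exp(2*I*pi/5))*conj(exp(2*I*pi/5))]
      = (1/5)[(7) + (2 + exp(-2*I*pi/5) + exp(2*I*pi/5) + 3*exp(4*I*pi/5)) + (2 + 3*exp(-2*I*pi/5) + exp(-4*I*pi/5) + exp(4*I*pi/5)) + (2 + exp(-4*I*pi/5) + exp(4*I*pi/5) + 3*exp(2*I*pi/5)) + (2 + 3*exp(-4*I*pi/5) + exp(-2*I*pi/5) + exp(2*I*pi/5))] = 10/5 = 2
(Exp terms are combined using exp(i*s)*conj(exp(i*t)) = exp(i*(s-t)), and sums of them are collapsed using the identity that for every m > 1 the m distinct m-th roots of unity sum to 0, e.g. 1 + exp(2*I*pi/3) + exp(-2*I*pi/3) = 0.)
Dimension check: dim(rho) = sum (mult * dim) = 1*1 + 3*1 + 0*1 + 1*1 + 2*1 = 7 = chi_rho(e) = 7.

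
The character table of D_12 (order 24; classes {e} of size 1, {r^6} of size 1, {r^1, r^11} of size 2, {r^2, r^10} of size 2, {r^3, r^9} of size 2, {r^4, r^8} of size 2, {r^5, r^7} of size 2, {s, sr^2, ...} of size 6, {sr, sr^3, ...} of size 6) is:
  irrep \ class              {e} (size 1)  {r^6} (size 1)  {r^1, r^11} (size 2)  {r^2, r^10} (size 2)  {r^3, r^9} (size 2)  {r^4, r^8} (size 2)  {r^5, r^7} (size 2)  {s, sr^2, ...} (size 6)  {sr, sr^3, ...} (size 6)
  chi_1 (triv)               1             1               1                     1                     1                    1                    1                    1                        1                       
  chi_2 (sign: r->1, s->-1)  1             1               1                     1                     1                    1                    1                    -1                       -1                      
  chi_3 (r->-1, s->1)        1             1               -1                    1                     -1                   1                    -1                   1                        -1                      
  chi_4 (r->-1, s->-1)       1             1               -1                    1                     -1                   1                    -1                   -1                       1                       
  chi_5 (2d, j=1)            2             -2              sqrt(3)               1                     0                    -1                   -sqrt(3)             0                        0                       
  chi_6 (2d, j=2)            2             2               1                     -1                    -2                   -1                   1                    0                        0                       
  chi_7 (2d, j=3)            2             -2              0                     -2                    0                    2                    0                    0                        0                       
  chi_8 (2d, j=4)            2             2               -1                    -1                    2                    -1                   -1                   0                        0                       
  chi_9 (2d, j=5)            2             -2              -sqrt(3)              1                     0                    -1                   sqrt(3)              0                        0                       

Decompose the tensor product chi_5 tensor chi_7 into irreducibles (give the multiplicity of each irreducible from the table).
chi_5 tensor chi_7 = chi_6 + chi_8 (all other irreducibles have multiplicity 0).

Argument: The character of a tensor product is the pointwise product (chi_5 * chi_7)(C) = chi_5(C) * chi_7(C):
  {e}: (2)*(2), {r^6}: (-2)*(-2), {r^1, r^11}: (sqrt(3))*(0), {r^2, r^10}: (1)*(-2), {r^3, r^9}: (0)*(0), {r^4, r^8}: (-1)*(2), {r^5, r^7}: (-sqrt(3))*(0), {s, sr^2, ...}: (0)*(0), {sr, sr^3, ...}: (0)*(0)
so (chi_5 * chi_7) takes values
  {e} -> 4, {r^6} -> 4, {r^1, r^11} -> 0, {r^2, r^10} -> -2, {r^3, r^9} -> 0, {r^4, r^8} -> -2, {r^5, r^7} -> 0, {s, sr^2, ...} -> 0, {sr, sr^3, ...} -> 0.
Now take the inner product of this character with each irreducible chi from the table, <chi_5*chi_7, chi> = (1/24) sum_C |C| (chi_5*chi_7)(C) conj(chi(C)):
  <chi_5*chi_7, chi_1> = (1/24)[1*(4)*conj(1) + 1*(4)*conj(1) + 2*(0)*conj(1) + 2*(-2)*conj(1) + 2*(0)*conj(1) + 2*(-2)*conj(1) + 2*(0)*conj(1) + 6*(0)*conj(1) + 6*(0)*conj(1)]
      = (1/24)[(4) + (4) + (0) + (-4) + (0) + (-4) + (0) + (0) + (0)] = 0/24 = 0
  <chi_5*chi_7, chi_2> = (1/24)[1*(4)*conj(1) + 1*(4)*conj(1) + 2*(0)*conj(1) + 2*(-2)*conj(1) + 2*(0)*conj(1) + 2*(-2)*conj(1) + 2*(0)*conj(1) + 6*(0)*conj(-1) + 6*(0)*conj(-1)]
      = (1/24)[(4) + (4) + (0) + (-4) + (0) + (-4) + (0) + (0) + (0)] = 0/24 = 0
  <chi_5*chi_7, chi_3> = (1/24)[1*(4)*conj(1) + 1*(4)*conj(1) + 2*(0)*conj(-1) + 2*(-2)*conj(1) + 2*(0)*conj(-1) + 2*(-2)*conj(1) + 2*(0)*conj(-1) + 6*(0)*conj(1) + 6*(0)*conj(-1)]
      = (1/24)[(4) + (4) + (0) + (-4) + (0) + (-4) + (0) + (0) + (0)] = 0/24 = 0
  <chi_5*chi_7, chi_4> = (1/24)[1*(4)*conj(1) + 1*(4)*conj(1) + 2*(0)*conj(-1) + 2*(-2)*conj(1) + 2*(0)*conj(-1) + 2*(-2)*conj(1) + 2*(0)*conj(-1) + 6*(0)*conj(-1) + 6*(0)*conj(1)]
      = (1/24)[(4) + (4) + (0) + (-4) + (0) + (-4) + (0) + (0) + (0)] = 0/24 = 0
  <chi_5*chi_7, chi_5> = (1/24)[1*(4)*conj(2) + 1*(4)*conj(-2) + 2*(0)*conj(sqrt(3)) + 2*(-2)*conj(1) + 2*(0)*conj(0) + 2*(-2)*conj(-1) + 2*(0)*conj(-sqrt(3)) + 6*(0)*conj(0) + 6*(0)*conj(0)]
      = (1/24)[(8) + (-8) + (0) + (-4) + (0) + (4) + (0) + (0) + (0)] = 0/24 = 0
  <chi_5*chi_7, chi_6> = (1/24)[1*(4)*conj(2) + 1*(4)*conj(2) + 2*(0)*conj(1) + 2*(-2)*conj(-1) + 2*(0)*conj(-2) + 2*(-2)*conj(-1) + 2*(0)*conj(1) + 6*(0)*conj(0) + 6*(0)*conj(0)]
      = (1/24)[(8) + (8) + (0) + (4) + (0) + (4) + (0) + (0) + (0)] = 24/24 = 1
  <chi_5*chi_7, chi_7> = (1/24)[1*(4)*conj(2) + 1*(4)*conj(-2) + 2*(0)*conj(0) + 2*(-2)*conj(-2) + 2*(0)*conj(0) + 2*(-2)*conj(2) + 2*(0)*conj(0) + 6*(0)*conj(0) + 6*(0)*conj(0)]
      = (1/24)[(8) + (-8) + (0) + (8) + (0) + (-8) + (0) + (0) + (0)] = 0/24 = 0
  <chi_5*chi_7, chi_8> = (1/24)[1*(4)*conj(2) + 1*(4)*conj(2) + 2*(0)*conj(-1) + 2*(-2)*conj(-1) + 2*(0)*conj(2) + 2*(-2)*conj(-1) + 2*(0)*conj(-1) + 6*(0)*conj(0) + 6*(0)*conj(0)]
      = (1/24)[(8) + (8) + (0) + (4) + (0) + (4) + (0) + (0) + (0)] = 24/24 = 1
  <chi_5*chi_7, chi_9> = (1/24)[1*(4)*conj(2) + 1*(4)*conj(-2) + 2*(0)*conj(-sqrt(3)) + 2*(-2)*conj(1) + 2*(0)*conj(0) + 2*(-2)*conj(-1) + 2*(0)*conj(sqrt(3)) + 6*(0)*conj(0) + 6*(0)*conj(0)]
      = (1/24)[(8) + (-8) + (0) + (-4) + (0) + (4) + (0) + (0) + (0)] = 0/24 = 0
Hence the multiplicities are chi_6: 1, chi_8: 1. Dimension check: dim(chi_5)*dim(chi_7) = 2*2 = 4 and sum (mult * dim) = 1*2 + 1*2 = 4.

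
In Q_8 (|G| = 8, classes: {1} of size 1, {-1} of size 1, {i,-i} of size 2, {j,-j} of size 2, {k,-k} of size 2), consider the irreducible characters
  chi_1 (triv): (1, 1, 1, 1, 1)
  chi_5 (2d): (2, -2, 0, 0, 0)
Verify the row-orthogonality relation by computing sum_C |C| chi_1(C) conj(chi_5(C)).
Sum = 0; so <chi_1, chi_5> = 0 (distinct irreducibles are orthogonal).

Argument: Compute term by term over conjugacy classes (|C| * chi_1(C) * conj(chi_5(C))):
  1*(1)*conj(2) + 1*(1)*conj(-2) + 2*(1)*conj(0) + 2*(1)*conj(0) + 2*(1)*conj(0)
  = (2) + (-2) + (0) + (0) + (0)
  = 0.
Dividing by |G| = 8 gives 0/8 = 0, matching the row-orthogonality relation <chi_1, chi_5> = [chi_1 = chi_5].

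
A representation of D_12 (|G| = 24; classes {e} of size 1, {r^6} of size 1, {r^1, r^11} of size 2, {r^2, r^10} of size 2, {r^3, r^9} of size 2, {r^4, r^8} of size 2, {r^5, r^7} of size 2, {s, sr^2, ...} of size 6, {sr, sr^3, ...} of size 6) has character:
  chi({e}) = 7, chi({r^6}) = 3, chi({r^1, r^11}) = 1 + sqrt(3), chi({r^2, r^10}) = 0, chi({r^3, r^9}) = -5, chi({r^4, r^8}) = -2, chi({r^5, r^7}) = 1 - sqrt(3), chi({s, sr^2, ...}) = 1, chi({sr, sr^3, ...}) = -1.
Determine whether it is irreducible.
Not irreducible (reducible): <chi, chi> = 6 > 1.

Working: <chi, chi> = (1/|G|) sum_C |C| * |chi(C)|^2 = (1/24)[1*|7|^2 + 1*|3|^2 + 2*|1 + sqrt(3)|^2 + 2*|0|^2 + 2*|-5|^2 + 2*|-2|^2 + 2*|1 - sqrt(3)|^2 + 6*|1|^2 + 6*|-1|^2]
  = (1/24)[(49) + (9) + (4*sqrt(3) + 8) + (0) + (50) + (8) + (8 - 4*sqrt(3)) + (6) + (6)] = 144/24 = 6.
A character is irreducible iff <chi, chi> = 1, so this representation is reducible.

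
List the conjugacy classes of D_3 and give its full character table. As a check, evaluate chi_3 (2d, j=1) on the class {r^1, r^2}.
Conjugacy classes: {e} of size 1, {r^1, r^2} of size 2, {s, sr, ..., sr^2} of size 3.
Character table:
  irrep \ class              {e} (size 1)  {r^1, r^2} (size 2)  {s, sr, ..., sr^2} (size 3)
  chi_1 (triv)               1             1                    1                          
  chi_2 (sign: r->1, s->-1)  1             1                    -1                         
  chi_3 (2d, j=1)            2             -1                   0                          

Spot check: chi_3 (2d, j=1) on {r^1, r^2} = -1.

Explanation: D_3 has order 2*3 = 6 with 3 conjugacy classes, hence 3 irreducibles. Sum of squared dims 1 + 1 + 4 = 6 = |G|. Linear characters come from the abelianisation; the 2-dimensional irreps have character r^k -> 2*cos(2*pi*j*k/3), reflections -> 0.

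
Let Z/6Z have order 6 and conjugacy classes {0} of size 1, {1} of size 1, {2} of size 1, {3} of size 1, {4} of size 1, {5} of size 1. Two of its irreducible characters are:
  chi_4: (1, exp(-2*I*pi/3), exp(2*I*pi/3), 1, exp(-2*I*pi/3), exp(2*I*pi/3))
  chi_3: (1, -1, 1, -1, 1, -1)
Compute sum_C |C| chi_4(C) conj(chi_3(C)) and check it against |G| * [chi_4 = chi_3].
Sum = 0; so <chi_4, chi_3> = 0 (distinct irreducibles are orthogonal).

Why: Compute term by term over conjugacy classes (|C| * chi_4(C) * conj(chi_3(C))):
  1*(1)*conj(1) + 1*(exp(-2*I*pi/3))*conj(-1) + 1*(exp(2*I*pi/3))*conj(1) + 1*(1)*conj(-1) + 1*(exp(-2*I*pi/3))*conj(1) + 1*(exp(2*I*pi/3))*conj(-1)
  = (1) + (-exp(-2*I*pi/3)) + (exp(2*I*pi/3)) + (-1) + (exp(-2*I*pi/3)) + (-exp(2*I*pi/3))
  = 0.
(Exp terms are combined using exp(i*s)*conj(exp(i*t)) = exp(i*(s-t)), and sums of them are collapsed using the identity that for every m > 1 the m distinct m-th roots of unity sum to 0, e.g. 1 + exp(2*I*pi/3) + exp(-2*I*pi/3) = 0.)
Dividing by |G| = 6 gives 0/6 = 0, matching the row-orthogonality relation <chi_4, chi_3> = [chi_4 = chi_3].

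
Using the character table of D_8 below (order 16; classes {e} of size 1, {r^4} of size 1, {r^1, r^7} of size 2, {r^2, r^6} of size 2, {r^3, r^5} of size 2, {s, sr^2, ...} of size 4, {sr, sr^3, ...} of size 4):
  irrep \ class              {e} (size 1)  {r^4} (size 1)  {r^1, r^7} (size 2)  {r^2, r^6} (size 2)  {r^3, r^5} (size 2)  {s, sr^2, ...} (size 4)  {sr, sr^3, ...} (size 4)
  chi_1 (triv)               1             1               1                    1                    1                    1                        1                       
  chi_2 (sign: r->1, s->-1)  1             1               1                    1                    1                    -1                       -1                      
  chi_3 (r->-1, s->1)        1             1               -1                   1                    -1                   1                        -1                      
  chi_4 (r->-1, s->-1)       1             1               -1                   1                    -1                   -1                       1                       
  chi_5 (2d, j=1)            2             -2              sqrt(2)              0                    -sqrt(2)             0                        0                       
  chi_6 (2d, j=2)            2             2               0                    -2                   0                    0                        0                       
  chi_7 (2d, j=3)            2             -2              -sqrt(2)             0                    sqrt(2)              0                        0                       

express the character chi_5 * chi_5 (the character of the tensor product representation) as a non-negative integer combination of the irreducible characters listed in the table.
chi_5 tensor chi_5 = chi_1 + chi_2 + chi_6 (all other irreducibles have multiplicity 0).

Explanation: The character of a tensor product is the pointwise product (chi_5 * chi_5)(C) = chi_5(C) * chi_5(C):
  {e}: (2)*(2), {r^4}: (-2)*(-2), {r^1, r^7}: (sqrt(2))*(sqrt(2)), {r^2, r^6}: (0)*(0), {r^3, r^5}: (-sqrt(2))*(-sqrt(2)), {s, sr^2, ...}: (0)*(0), {sr, sr^3, ...}: (0)*(0)
so (chi_5 * chi_5) takes values
  {e} -> 4, {r^4} -> 4, {r^1, r^7} -> 2, {r^2, r^6} -> 0, {r^3, r^5} -> 2, {s, sr^2, ...} -> 0, {sr, sr^3, ...} -> 0.
Now take the inner product of this character with each irreducible chi from the table, <chi_5*chi_5, chi> = (1/16) sum_C |C| (chi_5*chi_5)(C) conj(chi(C)):
  <chi_5*chi_5, chi_1> = (1/16)[1*(4)*conj(1) + 1*(4)*conj(1) + 2*(2)*conj(1) + 2*(0)*conj(1) + 2*(2)*conj(1) + 4*(0)*conj(1) + 4*(0)*conj(1)]
      = (1/16)[(4) + (4) + (4) + (0) + (4) + (0) + (0)] = 16/16 = 1
  <chi_5*chi_5, chi_2> = (1/16)[1*(4)*conj(1) + 1*(4)*conj(1) + 2*(2)*conj(1) + 2*(0)*conj(1) + 2*(2)*conj(1) + 4*(0)*conj(-1) + 4*(0)*conj(-1)]
      = (1/16)[(4) + (4) + (4) + (0) + (4) + (0) + (0)] = 16/16 = 1
  <chi_5*chi_5, chi_3> = (1/16)[1*(4)*conj(1) + 1*(4)*conj(1) + 2*(2)*conj(-1) + 2*(0)*conj(1) + 2*(2)*conj(-1) + 4*(0)*conj(1) + 4*(0)*conj(-1)]
      = (1/16)[(4) + (4) + (-4) + (0) + (-4) + (0) + (0)] = 0/16 = 0
  <chi_5*chi_5, chi_4> = (1/16)[1*(4)*conj(1) + 1*(4)*conj(1) + 2*(2)*conj(-1) + 2*(0)*conj(1) + 2*(2)*conj(-1) + 4*(0)*conj(-1) + 4*(0)*conj(1)]
      = (1/16)[(4) + (4) + (-4) + (0) + (-4) + (0) + (0)] = 0/16 = 0
  <chi_5*chi_5, chi_5> = (1/16)[1*(4)*conj(2) + 1*(4)*conj(-2) + 2*(2)*conj(sqrt(2)) + 2*(0)*conj(0) + 2*(2)*conj(-sqrt(2)) + 4*(0)*conj(0) + 4*(0)*conj(0)]
      = (1/16)[(8) + (-8) + (4*sqrt(2)) + (0) + (-4*sqrt(2)) + (0) + (0)] = 0/16 = 0
  <chi_5*chi_5, chi_6> = (1/16)[1*(4)*conj(2) + 1*(4)*conj(2) + 2*(2)*conj(0) + 2*(0)*conj(-2) + 2*(2)*conj(0) + 4*(0)*conj(0) + 4*(0)*conj(0)]
      = (1/16)[(8) + (8) + (0) + (0) + (0) + (0) + (0)] = 16/16 = 1
  <chi_5*chi_5, chi_7> = (1/16)[1*(4)*conj(2) + 1*(4)*conj(-2) + 2*(2)*conj(-sqrt(2)) + 2*(0)*conj(0) + 2*(2)*conj(sqrt(2)) + 4*(0)*conj(0) + 4*(0)*conj(0)]
      = (1/16)[(8) + (-8) + (-4*sqrt(2)) + (0) + (4*sqrt(2)) + (0) + (0)] = 0/16 = 0
Hence the multiplicities are chi_1: 1, chi_2: 1, chi_6: 1. Dimension check: dim(chi_5)*dim(chi_5) = 2*2 = 4 and sum (mult * dim) = 1*1 + 1*1 + 1*2 = 4.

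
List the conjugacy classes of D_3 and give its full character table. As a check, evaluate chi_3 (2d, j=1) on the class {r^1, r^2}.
Conjugacy classes: {e} of size 1, {r^1, r^2} of size 2, {s, sr, ..., sr^2} of size 3.
Character table:
  irrep \ class              {e} (size 1)  {r^1, r^2} (size 2)  {s, sr, ..., sr^2} (size 3)
  chi_1 (triv)               1             1                    1                          
  chi_2 (sign: r->1, s->-1)  1             1                    -1                         
  chi_3 (2d, j=1)            2             -1                   0                          

Spot check: chi_3 (2d, j=1) on {r^1, r^2} = -1.

Argument: D_3 has order 2*3 = 6 with 3 conjugacy classes, hence 3 irreducibles. Sum of squared dims 1 + 1 + 4 = 6 = |G|. Linear characters come from the abelianisation; the 2-dimensional irreps have character r^k -> 2*cos(2*pi*j*k/3), reflections -> 0.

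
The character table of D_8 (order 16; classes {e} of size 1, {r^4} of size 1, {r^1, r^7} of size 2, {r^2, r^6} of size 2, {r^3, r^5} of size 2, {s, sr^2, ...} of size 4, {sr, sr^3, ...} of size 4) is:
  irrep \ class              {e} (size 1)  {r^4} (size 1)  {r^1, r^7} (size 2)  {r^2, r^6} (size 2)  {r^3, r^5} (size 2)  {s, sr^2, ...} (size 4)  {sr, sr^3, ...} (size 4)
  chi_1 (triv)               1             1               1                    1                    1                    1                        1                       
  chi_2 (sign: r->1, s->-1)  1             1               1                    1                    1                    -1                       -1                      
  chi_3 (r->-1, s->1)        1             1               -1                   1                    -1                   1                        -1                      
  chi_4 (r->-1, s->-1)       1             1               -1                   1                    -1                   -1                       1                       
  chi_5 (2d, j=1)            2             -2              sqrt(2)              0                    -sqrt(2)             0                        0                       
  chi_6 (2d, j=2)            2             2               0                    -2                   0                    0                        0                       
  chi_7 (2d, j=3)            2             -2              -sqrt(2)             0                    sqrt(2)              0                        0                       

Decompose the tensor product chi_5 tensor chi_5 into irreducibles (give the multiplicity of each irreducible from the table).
chi_5 tensor chi_5 = chi_1 + chi_2 + chi_6 (all other irreducibles have multiplicity 0).

Derivation: The character of a tensor product is the pointwise product (chi_5 * chi_5)(C) = chi_5(C) * chi_5(C):
  {e}: (2)*(2), {r^4}: (-2)*(-2), {r^1, r^7}: (sqrt(2))*(sqrt(2)), {r^2, r^6}: (0)*(0), {r^3, r^5}: (-sqrt(2))*(-sqrt(2)), {s, sr^2, ...}: (0)*(0), {sr, sr^3, ...}: (0)*(0)
so (chi_5 * chi_5) takes values
  {e} -> 4, {r^4} -> 4, {r^1, r^7} -> 2, {r^2, r^6} -> 0, {r^3, r^5} -> 2, {s, sr^2, ...} -> 0, {sr, sr^3, ...} -> 0.
Now take the inner product of this character with each irreducible chi from the table, <chi_5*chi_5, chi> = (1/16) sum_C |C| (chi_5*chi_5)(C) conj(chi(C)):
  <chi_5*chi_5, chi_1> = (1/16)[1*(4)*conj(1) + 1*(4)*conj(1) + 2*(2)*conj(1) + 2*(0)*conj(1) + 2*(2)*conj(1) + 4*(0)*conj(1) + 4*(0)*conj(1)]
      = (1/16)[(4) + (4) + (4) + (0) + (4) + (0) + (0)] = 16/16 = 1
  <chi_5*chi_5, chi_2> = (1/16)[1*(4)*conj(1) + 1*(4)*conj(1) + 2*(2)*conj(1) + 2*(0)*conj(1) + 2*(2)*conj(1) + 4*(0)*conj(-1) + 4*(0)*conj(-1)]
      = (1/16)[(4) + (4) + (4) + (0) + (4) + (0) + (0)] = 16/16 = 1
  <chi_5*chi_5, chi_3> = (1/16)[1*(4)*conj(1) + 1*(4)*conj(1) + 2*(2)*conj(-1) + 2*(0)*conj(1) + 2*(2)*conj(-1) + 4*(0)*conj(1) + 4*(0)*conj(-1)]
      = (1/16)[(4) + (4) + (-4) + (0) + (-4) + (0) + (0)] = 0/16 = 0
  <chi_5*chi_5, chi_4> = (1/16)[1*(4)*conj(1) + 1*(4)*conj(1) + 2*(2)*conj(-1) + 2*(0)*conj(1) + 2*(2)*conj(-1) + 4*(0)*conj(-1) + 4*(0)*conj(1)]
      = (1/16)[(4) + (4) + (-4) + (0) + (-4) + (0) + (0)] = 0/16 = 0
  <chi_5*chi_5, chi_5> = (1/16)[1*(4)*conj(2) + 1*(4)*conj(-2) + 2*(2)*conj(sqrt(2)) + 2*(0)*conj(0) + 2*(2)*conj(-sqrt(2)) + 4*(0)*conj(0) + 4*(0)*conj(0)]
      = (1/16)[(8) + (-8) + (4*sqrt(2)) + (0) + (-4*sqrt(2)) + (0) + (0)] = 0/16 = 0
  <chi_5*chi_5, chi_6> = (1/16)[1*(4)*conj(2) + 1*(4)*conj(2) + 2*(2)*conj(0) + 2*(0)*conj(-2) + 2*(2)*conj(0) + 4*(0)*conj(0) + 4*(0)*conj(0)]
      = (1/16)[(8) + (8) + (0) + (0) + (0) + (0) + (0)] = 16/16 = 1
  <chi_5*chi_5, chi_7> = (1/16)[1*(4)*conj(2) + 1*(4)*conj(-2) + 2*(2)*conj(-sqrt(2)) + 2*(0)*conj(0) + 2*(2)*conj(sqrt(2)) + 4*(0)*conj(0) + 4*(0)*conj(0)]
      = (1/16)[(8) + (-8) + (-4*sqrt(2)) + (0) + (4*sqrt(2)) + (0) + (0)] = 0/16 = 0
Hence the multiplicities are chi_1: 1, chi_2: 1, chi_6: 1. Dimension check: dim(chi_5)*dim(chi_5) = 2*2 = 4 and sum (mult * dim) = 1*1 + 1*1 + 1*2 = 4.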